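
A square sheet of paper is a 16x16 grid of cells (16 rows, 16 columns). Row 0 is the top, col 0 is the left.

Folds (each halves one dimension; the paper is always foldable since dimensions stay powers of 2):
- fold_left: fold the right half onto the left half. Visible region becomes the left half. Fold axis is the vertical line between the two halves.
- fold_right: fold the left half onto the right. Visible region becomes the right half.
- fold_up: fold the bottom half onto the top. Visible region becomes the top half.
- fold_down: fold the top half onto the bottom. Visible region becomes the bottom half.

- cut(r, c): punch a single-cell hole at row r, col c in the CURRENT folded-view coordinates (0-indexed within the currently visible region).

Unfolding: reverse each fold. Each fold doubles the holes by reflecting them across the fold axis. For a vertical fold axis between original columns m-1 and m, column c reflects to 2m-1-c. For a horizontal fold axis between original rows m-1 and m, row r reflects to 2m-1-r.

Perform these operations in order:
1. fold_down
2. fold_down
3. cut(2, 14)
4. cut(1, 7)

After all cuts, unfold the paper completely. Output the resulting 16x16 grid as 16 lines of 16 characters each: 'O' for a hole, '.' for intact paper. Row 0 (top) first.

Op 1 fold_down: fold axis h@8; visible region now rows[8,16) x cols[0,16) = 8x16
Op 2 fold_down: fold axis h@12; visible region now rows[12,16) x cols[0,16) = 4x16
Op 3 cut(2, 14): punch at orig (14,14); cuts so far [(14, 14)]; region rows[12,16) x cols[0,16) = 4x16
Op 4 cut(1, 7): punch at orig (13,7); cuts so far [(13, 7), (14, 14)]; region rows[12,16) x cols[0,16) = 4x16
Unfold 1 (reflect across h@12): 4 holes -> [(9, 14), (10, 7), (13, 7), (14, 14)]
Unfold 2 (reflect across h@8): 8 holes -> [(1, 14), (2, 7), (5, 7), (6, 14), (9, 14), (10, 7), (13, 7), (14, 14)]

Answer: ................
..............O.
.......O........
................
................
.......O........
..............O.
................
................
..............O.
.......O........
................
................
.......O........
..............O.
................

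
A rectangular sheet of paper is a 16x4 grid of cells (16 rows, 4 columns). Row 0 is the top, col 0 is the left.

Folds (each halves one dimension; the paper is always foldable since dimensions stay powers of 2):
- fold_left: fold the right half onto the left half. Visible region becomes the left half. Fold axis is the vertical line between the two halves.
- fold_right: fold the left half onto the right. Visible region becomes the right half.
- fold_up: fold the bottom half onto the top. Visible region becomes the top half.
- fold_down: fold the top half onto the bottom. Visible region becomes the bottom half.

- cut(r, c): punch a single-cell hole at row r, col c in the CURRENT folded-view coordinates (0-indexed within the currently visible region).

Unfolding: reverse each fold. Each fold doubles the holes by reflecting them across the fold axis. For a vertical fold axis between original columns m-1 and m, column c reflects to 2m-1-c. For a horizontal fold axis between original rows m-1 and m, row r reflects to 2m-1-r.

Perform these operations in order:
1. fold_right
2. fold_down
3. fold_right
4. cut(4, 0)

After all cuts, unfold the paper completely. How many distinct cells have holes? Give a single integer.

Answer: 8

Derivation:
Op 1 fold_right: fold axis v@2; visible region now rows[0,16) x cols[2,4) = 16x2
Op 2 fold_down: fold axis h@8; visible region now rows[8,16) x cols[2,4) = 8x2
Op 3 fold_right: fold axis v@3; visible region now rows[8,16) x cols[3,4) = 8x1
Op 4 cut(4, 0): punch at orig (12,3); cuts so far [(12, 3)]; region rows[8,16) x cols[3,4) = 8x1
Unfold 1 (reflect across v@3): 2 holes -> [(12, 2), (12, 3)]
Unfold 2 (reflect across h@8): 4 holes -> [(3, 2), (3, 3), (12, 2), (12, 3)]
Unfold 3 (reflect across v@2): 8 holes -> [(3, 0), (3, 1), (3, 2), (3, 3), (12, 0), (12, 1), (12, 2), (12, 3)]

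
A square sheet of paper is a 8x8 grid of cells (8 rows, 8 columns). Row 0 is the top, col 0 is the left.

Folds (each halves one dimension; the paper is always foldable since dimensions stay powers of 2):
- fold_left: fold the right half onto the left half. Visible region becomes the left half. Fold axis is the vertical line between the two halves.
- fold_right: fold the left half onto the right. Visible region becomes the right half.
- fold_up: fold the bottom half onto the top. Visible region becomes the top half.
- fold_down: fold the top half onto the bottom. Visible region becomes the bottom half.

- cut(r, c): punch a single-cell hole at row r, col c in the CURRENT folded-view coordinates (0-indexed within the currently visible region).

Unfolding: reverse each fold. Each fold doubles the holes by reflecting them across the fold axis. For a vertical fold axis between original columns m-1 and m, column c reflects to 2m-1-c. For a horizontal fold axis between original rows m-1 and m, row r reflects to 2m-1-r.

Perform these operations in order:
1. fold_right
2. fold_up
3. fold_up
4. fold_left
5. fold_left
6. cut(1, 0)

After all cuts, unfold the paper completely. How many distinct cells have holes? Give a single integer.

Answer: 32

Derivation:
Op 1 fold_right: fold axis v@4; visible region now rows[0,8) x cols[4,8) = 8x4
Op 2 fold_up: fold axis h@4; visible region now rows[0,4) x cols[4,8) = 4x4
Op 3 fold_up: fold axis h@2; visible region now rows[0,2) x cols[4,8) = 2x4
Op 4 fold_left: fold axis v@6; visible region now rows[0,2) x cols[4,6) = 2x2
Op 5 fold_left: fold axis v@5; visible region now rows[0,2) x cols[4,5) = 2x1
Op 6 cut(1, 0): punch at orig (1,4); cuts so far [(1, 4)]; region rows[0,2) x cols[4,5) = 2x1
Unfold 1 (reflect across v@5): 2 holes -> [(1, 4), (1, 5)]
Unfold 2 (reflect across v@6): 4 holes -> [(1, 4), (1, 5), (1, 6), (1, 7)]
Unfold 3 (reflect across h@2): 8 holes -> [(1, 4), (1, 5), (1, 6), (1, 7), (2, 4), (2, 5), (2, 6), (2, 7)]
Unfold 4 (reflect across h@4): 16 holes -> [(1, 4), (1, 5), (1, 6), (1, 7), (2, 4), (2, 5), (2, 6), (2, 7), (5, 4), (5, 5), (5, 6), (5, 7), (6, 4), (6, 5), (6, 6), (6, 7)]
Unfold 5 (reflect across v@4): 32 holes -> [(1, 0), (1, 1), (1, 2), (1, 3), (1, 4), (1, 5), (1, 6), (1, 7), (2, 0), (2, 1), (2, 2), (2, 3), (2, 4), (2, 5), (2, 6), (2, 7), (5, 0), (5, 1), (5, 2), (5, 3), (5, 4), (5, 5), (5, 6), (5, 7), (6, 0), (6, 1), (6, 2), (6, 3), (6, 4), (6, 5), (6, 6), (6, 7)]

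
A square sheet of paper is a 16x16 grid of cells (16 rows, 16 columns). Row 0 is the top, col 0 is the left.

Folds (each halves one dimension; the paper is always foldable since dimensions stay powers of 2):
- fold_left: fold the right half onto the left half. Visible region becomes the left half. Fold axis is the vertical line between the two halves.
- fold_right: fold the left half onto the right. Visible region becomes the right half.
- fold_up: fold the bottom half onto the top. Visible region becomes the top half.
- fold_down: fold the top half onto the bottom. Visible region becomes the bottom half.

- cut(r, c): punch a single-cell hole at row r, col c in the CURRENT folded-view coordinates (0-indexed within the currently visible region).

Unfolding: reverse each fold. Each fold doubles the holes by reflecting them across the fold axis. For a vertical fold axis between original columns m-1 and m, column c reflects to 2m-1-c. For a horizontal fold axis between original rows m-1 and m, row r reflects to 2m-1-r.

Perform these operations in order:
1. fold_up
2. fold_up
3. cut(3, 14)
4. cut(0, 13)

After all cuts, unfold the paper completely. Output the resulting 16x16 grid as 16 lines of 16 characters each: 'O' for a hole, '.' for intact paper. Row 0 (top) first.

Op 1 fold_up: fold axis h@8; visible region now rows[0,8) x cols[0,16) = 8x16
Op 2 fold_up: fold axis h@4; visible region now rows[0,4) x cols[0,16) = 4x16
Op 3 cut(3, 14): punch at orig (3,14); cuts so far [(3, 14)]; region rows[0,4) x cols[0,16) = 4x16
Op 4 cut(0, 13): punch at orig (0,13); cuts so far [(0, 13), (3, 14)]; region rows[0,4) x cols[0,16) = 4x16
Unfold 1 (reflect across h@4): 4 holes -> [(0, 13), (3, 14), (4, 14), (7, 13)]
Unfold 2 (reflect across h@8): 8 holes -> [(0, 13), (3, 14), (4, 14), (7, 13), (8, 13), (11, 14), (12, 14), (15, 13)]

Answer: .............O..
................
................
..............O.
..............O.
................
................
.............O..
.............O..
................
................
..............O.
..............O.
................
................
.............O..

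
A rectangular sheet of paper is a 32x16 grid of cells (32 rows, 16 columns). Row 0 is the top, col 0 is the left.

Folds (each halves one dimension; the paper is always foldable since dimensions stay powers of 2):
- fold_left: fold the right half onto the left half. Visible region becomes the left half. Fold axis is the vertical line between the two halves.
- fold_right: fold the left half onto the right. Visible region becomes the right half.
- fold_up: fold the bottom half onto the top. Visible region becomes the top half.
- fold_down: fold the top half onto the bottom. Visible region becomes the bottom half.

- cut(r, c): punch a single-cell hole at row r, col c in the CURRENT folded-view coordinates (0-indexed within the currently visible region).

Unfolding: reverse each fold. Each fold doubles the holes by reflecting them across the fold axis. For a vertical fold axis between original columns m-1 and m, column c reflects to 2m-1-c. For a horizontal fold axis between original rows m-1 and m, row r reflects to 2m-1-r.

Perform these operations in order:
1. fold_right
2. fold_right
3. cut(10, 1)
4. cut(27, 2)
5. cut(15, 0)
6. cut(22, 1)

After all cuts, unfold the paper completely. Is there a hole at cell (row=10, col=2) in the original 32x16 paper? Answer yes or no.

Answer: yes

Derivation:
Op 1 fold_right: fold axis v@8; visible region now rows[0,32) x cols[8,16) = 32x8
Op 2 fold_right: fold axis v@12; visible region now rows[0,32) x cols[12,16) = 32x4
Op 3 cut(10, 1): punch at orig (10,13); cuts so far [(10, 13)]; region rows[0,32) x cols[12,16) = 32x4
Op 4 cut(27, 2): punch at orig (27,14); cuts so far [(10, 13), (27, 14)]; region rows[0,32) x cols[12,16) = 32x4
Op 5 cut(15, 0): punch at orig (15,12); cuts so far [(10, 13), (15, 12), (27, 14)]; region rows[0,32) x cols[12,16) = 32x4
Op 6 cut(22, 1): punch at orig (22,13); cuts so far [(10, 13), (15, 12), (22, 13), (27, 14)]; region rows[0,32) x cols[12,16) = 32x4
Unfold 1 (reflect across v@12): 8 holes -> [(10, 10), (10, 13), (15, 11), (15, 12), (22, 10), (22, 13), (27, 9), (27, 14)]
Unfold 2 (reflect across v@8): 16 holes -> [(10, 2), (10, 5), (10, 10), (10, 13), (15, 3), (15, 4), (15, 11), (15, 12), (22, 2), (22, 5), (22, 10), (22, 13), (27, 1), (27, 6), (27, 9), (27, 14)]
Holes: [(10, 2), (10, 5), (10, 10), (10, 13), (15, 3), (15, 4), (15, 11), (15, 12), (22, 2), (22, 5), (22, 10), (22, 13), (27, 1), (27, 6), (27, 9), (27, 14)]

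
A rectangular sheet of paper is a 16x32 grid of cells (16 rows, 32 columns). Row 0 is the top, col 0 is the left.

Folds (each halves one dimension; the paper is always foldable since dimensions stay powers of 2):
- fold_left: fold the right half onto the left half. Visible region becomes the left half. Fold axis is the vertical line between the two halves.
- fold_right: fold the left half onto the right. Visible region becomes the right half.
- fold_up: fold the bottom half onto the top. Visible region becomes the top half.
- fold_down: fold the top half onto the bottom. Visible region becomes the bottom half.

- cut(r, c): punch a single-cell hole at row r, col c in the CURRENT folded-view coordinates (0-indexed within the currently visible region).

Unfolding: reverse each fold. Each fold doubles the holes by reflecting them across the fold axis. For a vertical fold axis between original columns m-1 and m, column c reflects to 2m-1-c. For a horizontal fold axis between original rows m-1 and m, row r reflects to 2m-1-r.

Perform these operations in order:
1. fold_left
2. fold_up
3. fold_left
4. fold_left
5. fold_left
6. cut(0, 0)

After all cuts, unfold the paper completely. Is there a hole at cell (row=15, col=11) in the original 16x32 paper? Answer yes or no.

Op 1 fold_left: fold axis v@16; visible region now rows[0,16) x cols[0,16) = 16x16
Op 2 fold_up: fold axis h@8; visible region now rows[0,8) x cols[0,16) = 8x16
Op 3 fold_left: fold axis v@8; visible region now rows[0,8) x cols[0,8) = 8x8
Op 4 fold_left: fold axis v@4; visible region now rows[0,8) x cols[0,4) = 8x4
Op 5 fold_left: fold axis v@2; visible region now rows[0,8) x cols[0,2) = 8x2
Op 6 cut(0, 0): punch at orig (0,0); cuts so far [(0, 0)]; region rows[0,8) x cols[0,2) = 8x2
Unfold 1 (reflect across v@2): 2 holes -> [(0, 0), (0, 3)]
Unfold 2 (reflect across v@4): 4 holes -> [(0, 0), (0, 3), (0, 4), (0, 7)]
Unfold 3 (reflect across v@8): 8 holes -> [(0, 0), (0, 3), (0, 4), (0, 7), (0, 8), (0, 11), (0, 12), (0, 15)]
Unfold 4 (reflect across h@8): 16 holes -> [(0, 0), (0, 3), (0, 4), (0, 7), (0, 8), (0, 11), (0, 12), (0, 15), (15, 0), (15, 3), (15, 4), (15, 7), (15, 8), (15, 11), (15, 12), (15, 15)]
Unfold 5 (reflect across v@16): 32 holes -> [(0, 0), (0, 3), (0, 4), (0, 7), (0, 8), (0, 11), (0, 12), (0, 15), (0, 16), (0, 19), (0, 20), (0, 23), (0, 24), (0, 27), (0, 28), (0, 31), (15, 0), (15, 3), (15, 4), (15, 7), (15, 8), (15, 11), (15, 12), (15, 15), (15, 16), (15, 19), (15, 20), (15, 23), (15, 24), (15, 27), (15, 28), (15, 31)]
Holes: [(0, 0), (0, 3), (0, 4), (0, 7), (0, 8), (0, 11), (0, 12), (0, 15), (0, 16), (0, 19), (0, 20), (0, 23), (0, 24), (0, 27), (0, 28), (0, 31), (15, 0), (15, 3), (15, 4), (15, 7), (15, 8), (15, 11), (15, 12), (15, 15), (15, 16), (15, 19), (15, 20), (15, 23), (15, 24), (15, 27), (15, 28), (15, 31)]

Answer: yes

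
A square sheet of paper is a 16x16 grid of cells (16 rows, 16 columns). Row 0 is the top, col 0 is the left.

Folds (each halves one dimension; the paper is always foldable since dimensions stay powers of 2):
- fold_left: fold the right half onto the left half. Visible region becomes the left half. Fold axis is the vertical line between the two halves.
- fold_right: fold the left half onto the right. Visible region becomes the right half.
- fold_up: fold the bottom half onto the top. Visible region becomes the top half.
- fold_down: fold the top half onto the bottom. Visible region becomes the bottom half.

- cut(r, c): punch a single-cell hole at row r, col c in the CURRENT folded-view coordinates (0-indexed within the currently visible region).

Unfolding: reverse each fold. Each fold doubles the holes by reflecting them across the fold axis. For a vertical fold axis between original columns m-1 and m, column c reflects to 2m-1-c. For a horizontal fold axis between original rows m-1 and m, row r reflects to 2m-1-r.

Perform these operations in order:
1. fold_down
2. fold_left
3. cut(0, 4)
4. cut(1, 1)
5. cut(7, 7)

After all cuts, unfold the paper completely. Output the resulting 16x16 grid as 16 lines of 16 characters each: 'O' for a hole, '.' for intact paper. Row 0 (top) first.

Op 1 fold_down: fold axis h@8; visible region now rows[8,16) x cols[0,16) = 8x16
Op 2 fold_left: fold axis v@8; visible region now rows[8,16) x cols[0,8) = 8x8
Op 3 cut(0, 4): punch at orig (8,4); cuts so far [(8, 4)]; region rows[8,16) x cols[0,8) = 8x8
Op 4 cut(1, 1): punch at orig (9,1); cuts so far [(8, 4), (9, 1)]; region rows[8,16) x cols[0,8) = 8x8
Op 5 cut(7, 7): punch at orig (15,7); cuts so far [(8, 4), (9, 1), (15, 7)]; region rows[8,16) x cols[0,8) = 8x8
Unfold 1 (reflect across v@8): 6 holes -> [(8, 4), (8, 11), (9, 1), (9, 14), (15, 7), (15, 8)]
Unfold 2 (reflect across h@8): 12 holes -> [(0, 7), (0, 8), (6, 1), (6, 14), (7, 4), (7, 11), (8, 4), (8, 11), (9, 1), (9, 14), (15, 7), (15, 8)]

Answer: .......OO.......
................
................
................
................
................
.O............O.
....O......O....
....O......O....
.O............O.
................
................
................
................
................
.......OO.......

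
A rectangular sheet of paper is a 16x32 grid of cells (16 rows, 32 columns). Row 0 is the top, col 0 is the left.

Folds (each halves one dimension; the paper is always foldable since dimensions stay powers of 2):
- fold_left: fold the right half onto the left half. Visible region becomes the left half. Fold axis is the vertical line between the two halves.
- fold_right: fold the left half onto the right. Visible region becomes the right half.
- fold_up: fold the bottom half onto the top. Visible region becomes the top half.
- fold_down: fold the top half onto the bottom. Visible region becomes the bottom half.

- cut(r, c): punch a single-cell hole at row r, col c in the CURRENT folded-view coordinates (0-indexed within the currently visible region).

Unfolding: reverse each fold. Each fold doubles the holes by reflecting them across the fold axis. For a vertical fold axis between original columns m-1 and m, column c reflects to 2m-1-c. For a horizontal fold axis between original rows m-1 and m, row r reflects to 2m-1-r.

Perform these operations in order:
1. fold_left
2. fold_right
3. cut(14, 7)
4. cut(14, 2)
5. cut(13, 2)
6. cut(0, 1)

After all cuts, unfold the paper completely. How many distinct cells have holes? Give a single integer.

Op 1 fold_left: fold axis v@16; visible region now rows[0,16) x cols[0,16) = 16x16
Op 2 fold_right: fold axis v@8; visible region now rows[0,16) x cols[8,16) = 16x8
Op 3 cut(14, 7): punch at orig (14,15); cuts so far [(14, 15)]; region rows[0,16) x cols[8,16) = 16x8
Op 4 cut(14, 2): punch at orig (14,10); cuts so far [(14, 10), (14, 15)]; region rows[0,16) x cols[8,16) = 16x8
Op 5 cut(13, 2): punch at orig (13,10); cuts so far [(13, 10), (14, 10), (14, 15)]; region rows[0,16) x cols[8,16) = 16x8
Op 6 cut(0, 1): punch at orig (0,9); cuts so far [(0, 9), (13, 10), (14, 10), (14, 15)]; region rows[0,16) x cols[8,16) = 16x8
Unfold 1 (reflect across v@8): 8 holes -> [(0, 6), (0, 9), (13, 5), (13, 10), (14, 0), (14, 5), (14, 10), (14, 15)]
Unfold 2 (reflect across v@16): 16 holes -> [(0, 6), (0, 9), (0, 22), (0, 25), (13, 5), (13, 10), (13, 21), (13, 26), (14, 0), (14, 5), (14, 10), (14, 15), (14, 16), (14, 21), (14, 26), (14, 31)]

Answer: 16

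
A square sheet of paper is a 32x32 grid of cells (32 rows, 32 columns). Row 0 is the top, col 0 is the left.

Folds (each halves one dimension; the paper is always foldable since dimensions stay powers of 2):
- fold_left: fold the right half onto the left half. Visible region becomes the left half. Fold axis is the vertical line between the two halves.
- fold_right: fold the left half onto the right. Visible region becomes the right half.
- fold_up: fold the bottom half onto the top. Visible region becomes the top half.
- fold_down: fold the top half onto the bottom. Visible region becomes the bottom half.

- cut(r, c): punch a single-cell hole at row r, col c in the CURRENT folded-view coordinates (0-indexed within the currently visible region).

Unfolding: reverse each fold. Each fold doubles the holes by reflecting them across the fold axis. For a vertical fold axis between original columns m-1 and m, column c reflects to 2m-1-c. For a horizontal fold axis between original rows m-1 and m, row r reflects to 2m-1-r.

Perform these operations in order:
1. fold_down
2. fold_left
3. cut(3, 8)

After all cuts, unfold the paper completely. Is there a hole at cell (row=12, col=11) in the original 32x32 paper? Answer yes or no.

Answer: no

Derivation:
Op 1 fold_down: fold axis h@16; visible region now rows[16,32) x cols[0,32) = 16x32
Op 2 fold_left: fold axis v@16; visible region now rows[16,32) x cols[0,16) = 16x16
Op 3 cut(3, 8): punch at orig (19,8); cuts so far [(19, 8)]; region rows[16,32) x cols[0,16) = 16x16
Unfold 1 (reflect across v@16): 2 holes -> [(19, 8), (19, 23)]
Unfold 2 (reflect across h@16): 4 holes -> [(12, 8), (12, 23), (19, 8), (19, 23)]
Holes: [(12, 8), (12, 23), (19, 8), (19, 23)]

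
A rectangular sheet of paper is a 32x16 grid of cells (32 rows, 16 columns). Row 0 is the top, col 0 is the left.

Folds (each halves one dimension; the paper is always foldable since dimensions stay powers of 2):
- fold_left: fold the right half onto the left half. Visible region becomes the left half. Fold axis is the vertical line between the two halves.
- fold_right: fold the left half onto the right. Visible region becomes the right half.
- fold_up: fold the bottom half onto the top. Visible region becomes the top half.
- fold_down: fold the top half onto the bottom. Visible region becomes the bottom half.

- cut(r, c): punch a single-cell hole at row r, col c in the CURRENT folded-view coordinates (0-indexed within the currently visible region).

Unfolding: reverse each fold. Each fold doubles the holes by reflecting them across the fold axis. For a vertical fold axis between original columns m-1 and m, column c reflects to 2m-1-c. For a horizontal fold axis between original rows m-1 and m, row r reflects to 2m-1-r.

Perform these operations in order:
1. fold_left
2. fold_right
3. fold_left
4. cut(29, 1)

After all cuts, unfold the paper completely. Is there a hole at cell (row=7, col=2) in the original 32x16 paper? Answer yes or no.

Answer: no

Derivation:
Op 1 fold_left: fold axis v@8; visible region now rows[0,32) x cols[0,8) = 32x8
Op 2 fold_right: fold axis v@4; visible region now rows[0,32) x cols[4,8) = 32x4
Op 3 fold_left: fold axis v@6; visible region now rows[0,32) x cols[4,6) = 32x2
Op 4 cut(29, 1): punch at orig (29,5); cuts so far [(29, 5)]; region rows[0,32) x cols[4,6) = 32x2
Unfold 1 (reflect across v@6): 2 holes -> [(29, 5), (29, 6)]
Unfold 2 (reflect across v@4): 4 holes -> [(29, 1), (29, 2), (29, 5), (29, 6)]
Unfold 3 (reflect across v@8): 8 holes -> [(29, 1), (29, 2), (29, 5), (29, 6), (29, 9), (29, 10), (29, 13), (29, 14)]
Holes: [(29, 1), (29, 2), (29, 5), (29, 6), (29, 9), (29, 10), (29, 13), (29, 14)]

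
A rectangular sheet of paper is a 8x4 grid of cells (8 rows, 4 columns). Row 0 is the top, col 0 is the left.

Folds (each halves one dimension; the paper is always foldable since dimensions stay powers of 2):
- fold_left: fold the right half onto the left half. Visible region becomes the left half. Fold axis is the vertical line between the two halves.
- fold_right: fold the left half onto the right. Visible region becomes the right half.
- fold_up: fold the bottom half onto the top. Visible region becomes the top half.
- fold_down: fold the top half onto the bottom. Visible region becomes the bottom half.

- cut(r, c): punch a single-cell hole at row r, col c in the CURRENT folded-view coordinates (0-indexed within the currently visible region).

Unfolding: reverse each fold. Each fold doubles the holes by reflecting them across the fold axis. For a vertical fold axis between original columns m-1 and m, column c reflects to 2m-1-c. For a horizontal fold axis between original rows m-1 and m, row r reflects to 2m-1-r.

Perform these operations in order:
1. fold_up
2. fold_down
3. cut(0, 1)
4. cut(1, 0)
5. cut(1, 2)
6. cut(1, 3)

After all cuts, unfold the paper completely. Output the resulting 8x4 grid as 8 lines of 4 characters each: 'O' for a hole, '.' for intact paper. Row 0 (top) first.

Op 1 fold_up: fold axis h@4; visible region now rows[0,4) x cols[0,4) = 4x4
Op 2 fold_down: fold axis h@2; visible region now rows[2,4) x cols[0,4) = 2x4
Op 3 cut(0, 1): punch at orig (2,1); cuts so far [(2, 1)]; region rows[2,4) x cols[0,4) = 2x4
Op 4 cut(1, 0): punch at orig (3,0); cuts so far [(2, 1), (3, 0)]; region rows[2,4) x cols[0,4) = 2x4
Op 5 cut(1, 2): punch at orig (3,2); cuts so far [(2, 1), (3, 0), (3, 2)]; region rows[2,4) x cols[0,4) = 2x4
Op 6 cut(1, 3): punch at orig (3,3); cuts so far [(2, 1), (3, 0), (3, 2), (3, 3)]; region rows[2,4) x cols[0,4) = 2x4
Unfold 1 (reflect across h@2): 8 holes -> [(0, 0), (0, 2), (0, 3), (1, 1), (2, 1), (3, 0), (3, 2), (3, 3)]
Unfold 2 (reflect across h@4): 16 holes -> [(0, 0), (0, 2), (0, 3), (1, 1), (2, 1), (3, 0), (3, 2), (3, 3), (4, 0), (4, 2), (4, 3), (5, 1), (6, 1), (7, 0), (7, 2), (7, 3)]

Answer: O.OO
.O..
.O..
O.OO
O.OO
.O..
.O..
O.OO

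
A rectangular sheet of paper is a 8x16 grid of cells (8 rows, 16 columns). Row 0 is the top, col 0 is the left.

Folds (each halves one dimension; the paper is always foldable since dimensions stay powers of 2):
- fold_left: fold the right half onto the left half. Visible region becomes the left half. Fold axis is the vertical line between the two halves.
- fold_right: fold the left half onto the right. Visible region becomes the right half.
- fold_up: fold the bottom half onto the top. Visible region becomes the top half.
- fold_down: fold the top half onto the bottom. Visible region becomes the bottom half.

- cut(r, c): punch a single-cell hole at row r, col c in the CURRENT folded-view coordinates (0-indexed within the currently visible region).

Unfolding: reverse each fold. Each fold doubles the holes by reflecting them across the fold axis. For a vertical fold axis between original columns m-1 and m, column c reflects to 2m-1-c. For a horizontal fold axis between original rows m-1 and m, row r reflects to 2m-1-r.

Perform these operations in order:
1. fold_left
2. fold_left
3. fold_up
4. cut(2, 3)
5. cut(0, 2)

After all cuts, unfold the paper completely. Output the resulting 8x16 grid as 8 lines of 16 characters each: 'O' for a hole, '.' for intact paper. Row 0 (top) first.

Answer: ..O..O....O..O..
................
...OO......OO...
................
................
...OO......OO...
................
..O..O....O..O..

Derivation:
Op 1 fold_left: fold axis v@8; visible region now rows[0,8) x cols[0,8) = 8x8
Op 2 fold_left: fold axis v@4; visible region now rows[0,8) x cols[0,4) = 8x4
Op 3 fold_up: fold axis h@4; visible region now rows[0,4) x cols[0,4) = 4x4
Op 4 cut(2, 3): punch at orig (2,3); cuts so far [(2, 3)]; region rows[0,4) x cols[0,4) = 4x4
Op 5 cut(0, 2): punch at orig (0,2); cuts so far [(0, 2), (2, 3)]; region rows[0,4) x cols[0,4) = 4x4
Unfold 1 (reflect across h@4): 4 holes -> [(0, 2), (2, 3), (5, 3), (7, 2)]
Unfold 2 (reflect across v@4): 8 holes -> [(0, 2), (0, 5), (2, 3), (2, 4), (5, 3), (5, 4), (7, 2), (7, 5)]
Unfold 3 (reflect across v@8): 16 holes -> [(0, 2), (0, 5), (0, 10), (0, 13), (2, 3), (2, 4), (2, 11), (2, 12), (5, 3), (5, 4), (5, 11), (5, 12), (7, 2), (7, 5), (7, 10), (7, 13)]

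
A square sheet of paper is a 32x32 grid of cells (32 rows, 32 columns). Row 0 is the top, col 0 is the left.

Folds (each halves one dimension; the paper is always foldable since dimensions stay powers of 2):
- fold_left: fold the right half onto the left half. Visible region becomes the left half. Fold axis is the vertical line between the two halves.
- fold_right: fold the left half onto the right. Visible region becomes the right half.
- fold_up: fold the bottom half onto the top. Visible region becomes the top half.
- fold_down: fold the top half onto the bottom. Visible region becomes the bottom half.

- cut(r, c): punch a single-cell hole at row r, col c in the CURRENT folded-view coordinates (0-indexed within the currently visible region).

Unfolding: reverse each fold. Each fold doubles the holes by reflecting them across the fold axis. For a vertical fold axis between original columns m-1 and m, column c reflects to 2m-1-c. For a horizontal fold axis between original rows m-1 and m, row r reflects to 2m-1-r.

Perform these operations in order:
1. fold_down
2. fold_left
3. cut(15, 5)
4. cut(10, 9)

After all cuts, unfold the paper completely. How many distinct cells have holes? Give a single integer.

Answer: 8

Derivation:
Op 1 fold_down: fold axis h@16; visible region now rows[16,32) x cols[0,32) = 16x32
Op 2 fold_left: fold axis v@16; visible region now rows[16,32) x cols[0,16) = 16x16
Op 3 cut(15, 5): punch at orig (31,5); cuts so far [(31, 5)]; region rows[16,32) x cols[0,16) = 16x16
Op 4 cut(10, 9): punch at orig (26,9); cuts so far [(26, 9), (31, 5)]; region rows[16,32) x cols[0,16) = 16x16
Unfold 1 (reflect across v@16): 4 holes -> [(26, 9), (26, 22), (31, 5), (31, 26)]
Unfold 2 (reflect across h@16): 8 holes -> [(0, 5), (0, 26), (5, 9), (5, 22), (26, 9), (26, 22), (31, 5), (31, 26)]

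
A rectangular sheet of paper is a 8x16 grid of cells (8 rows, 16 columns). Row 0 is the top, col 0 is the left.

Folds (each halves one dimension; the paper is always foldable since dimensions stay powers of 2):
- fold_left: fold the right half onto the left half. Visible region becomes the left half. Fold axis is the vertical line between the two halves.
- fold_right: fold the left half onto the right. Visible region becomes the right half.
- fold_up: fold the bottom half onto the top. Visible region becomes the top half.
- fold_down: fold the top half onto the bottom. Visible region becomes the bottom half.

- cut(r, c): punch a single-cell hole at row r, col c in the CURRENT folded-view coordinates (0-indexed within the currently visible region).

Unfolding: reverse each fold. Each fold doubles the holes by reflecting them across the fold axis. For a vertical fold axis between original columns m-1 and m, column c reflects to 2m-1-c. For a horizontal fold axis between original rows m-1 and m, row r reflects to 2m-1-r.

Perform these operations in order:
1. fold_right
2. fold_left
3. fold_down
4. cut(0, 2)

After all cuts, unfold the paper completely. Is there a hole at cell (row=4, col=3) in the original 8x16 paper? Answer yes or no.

Answer: no

Derivation:
Op 1 fold_right: fold axis v@8; visible region now rows[0,8) x cols[8,16) = 8x8
Op 2 fold_left: fold axis v@12; visible region now rows[0,8) x cols[8,12) = 8x4
Op 3 fold_down: fold axis h@4; visible region now rows[4,8) x cols[8,12) = 4x4
Op 4 cut(0, 2): punch at orig (4,10); cuts so far [(4, 10)]; region rows[4,8) x cols[8,12) = 4x4
Unfold 1 (reflect across h@4): 2 holes -> [(3, 10), (4, 10)]
Unfold 2 (reflect across v@12): 4 holes -> [(3, 10), (3, 13), (4, 10), (4, 13)]
Unfold 3 (reflect across v@8): 8 holes -> [(3, 2), (3, 5), (3, 10), (3, 13), (4, 2), (4, 5), (4, 10), (4, 13)]
Holes: [(3, 2), (3, 5), (3, 10), (3, 13), (4, 2), (4, 5), (4, 10), (4, 13)]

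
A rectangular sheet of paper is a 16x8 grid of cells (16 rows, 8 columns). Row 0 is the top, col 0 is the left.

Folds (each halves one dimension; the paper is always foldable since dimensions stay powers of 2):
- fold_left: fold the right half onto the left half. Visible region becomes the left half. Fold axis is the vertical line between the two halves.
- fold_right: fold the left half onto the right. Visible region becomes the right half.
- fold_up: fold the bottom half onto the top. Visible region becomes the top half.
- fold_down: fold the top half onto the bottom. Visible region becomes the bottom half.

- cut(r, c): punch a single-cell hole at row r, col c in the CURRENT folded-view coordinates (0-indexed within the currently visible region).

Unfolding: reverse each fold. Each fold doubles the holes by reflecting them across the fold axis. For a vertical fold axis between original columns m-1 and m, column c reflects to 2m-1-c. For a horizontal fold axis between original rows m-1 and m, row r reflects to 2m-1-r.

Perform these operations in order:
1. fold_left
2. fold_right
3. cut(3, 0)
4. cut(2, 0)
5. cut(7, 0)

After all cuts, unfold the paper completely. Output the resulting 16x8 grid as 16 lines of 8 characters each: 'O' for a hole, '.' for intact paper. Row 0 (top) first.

Answer: ........
........
.OO..OO.
.OO..OO.
........
........
........
.OO..OO.
........
........
........
........
........
........
........
........

Derivation:
Op 1 fold_left: fold axis v@4; visible region now rows[0,16) x cols[0,4) = 16x4
Op 2 fold_right: fold axis v@2; visible region now rows[0,16) x cols[2,4) = 16x2
Op 3 cut(3, 0): punch at orig (3,2); cuts so far [(3, 2)]; region rows[0,16) x cols[2,4) = 16x2
Op 4 cut(2, 0): punch at orig (2,2); cuts so far [(2, 2), (3, 2)]; region rows[0,16) x cols[2,4) = 16x2
Op 5 cut(7, 0): punch at orig (7,2); cuts so far [(2, 2), (3, 2), (7, 2)]; region rows[0,16) x cols[2,4) = 16x2
Unfold 1 (reflect across v@2): 6 holes -> [(2, 1), (2, 2), (3, 1), (3, 2), (7, 1), (7, 2)]
Unfold 2 (reflect across v@4): 12 holes -> [(2, 1), (2, 2), (2, 5), (2, 6), (3, 1), (3, 2), (3, 5), (3, 6), (7, 1), (7, 2), (7, 5), (7, 6)]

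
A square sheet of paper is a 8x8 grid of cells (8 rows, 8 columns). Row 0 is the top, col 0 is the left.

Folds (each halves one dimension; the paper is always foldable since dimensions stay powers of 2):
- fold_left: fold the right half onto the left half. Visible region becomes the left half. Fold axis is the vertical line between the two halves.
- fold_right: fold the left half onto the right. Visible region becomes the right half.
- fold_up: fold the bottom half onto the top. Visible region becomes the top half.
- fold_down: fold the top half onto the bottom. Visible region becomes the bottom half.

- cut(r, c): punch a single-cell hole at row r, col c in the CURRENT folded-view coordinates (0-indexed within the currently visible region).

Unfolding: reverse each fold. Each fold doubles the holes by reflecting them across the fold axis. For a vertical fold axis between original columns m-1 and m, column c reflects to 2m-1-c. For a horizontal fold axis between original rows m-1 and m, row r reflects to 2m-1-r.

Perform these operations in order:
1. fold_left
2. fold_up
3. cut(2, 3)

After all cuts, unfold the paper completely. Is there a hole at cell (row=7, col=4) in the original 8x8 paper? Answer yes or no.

Answer: no

Derivation:
Op 1 fold_left: fold axis v@4; visible region now rows[0,8) x cols[0,4) = 8x4
Op 2 fold_up: fold axis h@4; visible region now rows[0,4) x cols[0,4) = 4x4
Op 3 cut(2, 3): punch at orig (2,3); cuts so far [(2, 3)]; region rows[0,4) x cols[0,4) = 4x4
Unfold 1 (reflect across h@4): 2 holes -> [(2, 3), (5, 3)]
Unfold 2 (reflect across v@4): 4 holes -> [(2, 3), (2, 4), (5, 3), (5, 4)]
Holes: [(2, 3), (2, 4), (5, 3), (5, 4)]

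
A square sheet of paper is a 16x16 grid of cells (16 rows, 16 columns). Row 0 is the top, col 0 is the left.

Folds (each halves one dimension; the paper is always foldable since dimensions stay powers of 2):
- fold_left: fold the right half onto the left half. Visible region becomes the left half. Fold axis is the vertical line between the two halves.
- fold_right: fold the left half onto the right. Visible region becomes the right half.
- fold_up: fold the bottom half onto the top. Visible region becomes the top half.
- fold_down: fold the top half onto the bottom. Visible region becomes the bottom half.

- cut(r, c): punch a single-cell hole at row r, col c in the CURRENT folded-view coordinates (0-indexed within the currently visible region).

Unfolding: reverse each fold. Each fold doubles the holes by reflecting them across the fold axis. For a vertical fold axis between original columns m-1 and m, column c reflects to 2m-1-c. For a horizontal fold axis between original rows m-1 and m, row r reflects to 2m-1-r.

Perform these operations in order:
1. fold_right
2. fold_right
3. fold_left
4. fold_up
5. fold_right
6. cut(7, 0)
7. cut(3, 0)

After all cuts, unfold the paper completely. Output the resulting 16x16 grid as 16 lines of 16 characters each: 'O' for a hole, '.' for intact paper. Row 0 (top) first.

Answer: ................
................
................
OOOOOOOOOOOOOOOO
................
................
................
OOOOOOOOOOOOOOOO
OOOOOOOOOOOOOOOO
................
................
................
OOOOOOOOOOOOOOOO
................
................
................

Derivation:
Op 1 fold_right: fold axis v@8; visible region now rows[0,16) x cols[8,16) = 16x8
Op 2 fold_right: fold axis v@12; visible region now rows[0,16) x cols[12,16) = 16x4
Op 3 fold_left: fold axis v@14; visible region now rows[0,16) x cols[12,14) = 16x2
Op 4 fold_up: fold axis h@8; visible region now rows[0,8) x cols[12,14) = 8x2
Op 5 fold_right: fold axis v@13; visible region now rows[0,8) x cols[13,14) = 8x1
Op 6 cut(7, 0): punch at orig (7,13); cuts so far [(7, 13)]; region rows[0,8) x cols[13,14) = 8x1
Op 7 cut(3, 0): punch at orig (3,13); cuts so far [(3, 13), (7, 13)]; region rows[0,8) x cols[13,14) = 8x1
Unfold 1 (reflect across v@13): 4 holes -> [(3, 12), (3, 13), (7, 12), (7, 13)]
Unfold 2 (reflect across h@8): 8 holes -> [(3, 12), (3, 13), (7, 12), (7, 13), (8, 12), (8, 13), (12, 12), (12, 13)]
Unfold 3 (reflect across v@14): 16 holes -> [(3, 12), (3, 13), (3, 14), (3, 15), (7, 12), (7, 13), (7, 14), (7, 15), (8, 12), (8, 13), (8, 14), (8, 15), (12, 12), (12, 13), (12, 14), (12, 15)]
Unfold 4 (reflect across v@12): 32 holes -> [(3, 8), (3, 9), (3, 10), (3, 11), (3, 12), (3, 13), (3, 14), (3, 15), (7, 8), (7, 9), (7, 10), (7, 11), (7, 12), (7, 13), (7, 14), (7, 15), (8, 8), (8, 9), (8, 10), (8, 11), (8, 12), (8, 13), (8, 14), (8, 15), (12, 8), (12, 9), (12, 10), (12, 11), (12, 12), (12, 13), (12, 14), (12, 15)]
Unfold 5 (reflect across v@8): 64 holes -> [(3, 0), (3, 1), (3, 2), (3, 3), (3, 4), (3, 5), (3, 6), (3, 7), (3, 8), (3, 9), (3, 10), (3, 11), (3, 12), (3, 13), (3, 14), (3, 15), (7, 0), (7, 1), (7, 2), (7, 3), (7, 4), (7, 5), (7, 6), (7, 7), (7, 8), (7, 9), (7, 10), (7, 11), (7, 12), (7, 13), (7, 14), (7, 15), (8, 0), (8, 1), (8, 2), (8, 3), (8, 4), (8, 5), (8, 6), (8, 7), (8, 8), (8, 9), (8, 10), (8, 11), (8, 12), (8, 13), (8, 14), (8, 15), (12, 0), (12, 1), (12, 2), (12, 3), (12, 4), (12, 5), (12, 6), (12, 7), (12, 8), (12, 9), (12, 10), (12, 11), (12, 12), (12, 13), (12, 14), (12, 15)]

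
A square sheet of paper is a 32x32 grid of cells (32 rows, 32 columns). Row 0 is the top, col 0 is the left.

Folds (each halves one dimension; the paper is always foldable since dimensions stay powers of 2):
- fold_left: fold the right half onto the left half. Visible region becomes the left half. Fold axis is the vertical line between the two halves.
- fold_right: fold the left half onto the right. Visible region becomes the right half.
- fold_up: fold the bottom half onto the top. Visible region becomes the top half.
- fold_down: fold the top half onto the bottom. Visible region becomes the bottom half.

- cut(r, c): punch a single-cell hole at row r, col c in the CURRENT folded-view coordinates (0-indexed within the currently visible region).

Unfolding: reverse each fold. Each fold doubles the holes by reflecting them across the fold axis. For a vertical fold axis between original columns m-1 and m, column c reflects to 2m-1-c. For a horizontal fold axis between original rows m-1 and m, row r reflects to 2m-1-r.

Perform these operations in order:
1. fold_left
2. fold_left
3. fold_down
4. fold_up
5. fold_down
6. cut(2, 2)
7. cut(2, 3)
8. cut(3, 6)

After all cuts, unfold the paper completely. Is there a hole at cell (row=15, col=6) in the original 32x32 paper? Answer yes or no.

Op 1 fold_left: fold axis v@16; visible region now rows[0,32) x cols[0,16) = 32x16
Op 2 fold_left: fold axis v@8; visible region now rows[0,32) x cols[0,8) = 32x8
Op 3 fold_down: fold axis h@16; visible region now rows[16,32) x cols[0,8) = 16x8
Op 4 fold_up: fold axis h@24; visible region now rows[16,24) x cols[0,8) = 8x8
Op 5 fold_down: fold axis h@20; visible region now rows[20,24) x cols[0,8) = 4x8
Op 6 cut(2, 2): punch at orig (22,2); cuts so far [(22, 2)]; region rows[20,24) x cols[0,8) = 4x8
Op 7 cut(2, 3): punch at orig (22,3); cuts so far [(22, 2), (22, 3)]; region rows[20,24) x cols[0,8) = 4x8
Op 8 cut(3, 6): punch at orig (23,6); cuts so far [(22, 2), (22, 3), (23, 6)]; region rows[20,24) x cols[0,8) = 4x8
Unfold 1 (reflect across h@20): 6 holes -> [(16, 6), (17, 2), (17, 3), (22, 2), (22, 3), (23, 6)]
Unfold 2 (reflect across h@24): 12 holes -> [(16, 6), (17, 2), (17, 3), (22, 2), (22, 3), (23, 6), (24, 6), (25, 2), (25, 3), (30, 2), (30, 3), (31, 6)]
Unfold 3 (reflect across h@16): 24 holes -> [(0, 6), (1, 2), (1, 3), (6, 2), (6, 3), (7, 6), (8, 6), (9, 2), (9, 3), (14, 2), (14, 3), (15, 6), (16, 6), (17, 2), (17, 3), (22, 2), (22, 3), (23, 6), (24, 6), (25, 2), (25, 3), (30, 2), (30, 3), (31, 6)]
Unfold 4 (reflect across v@8): 48 holes -> [(0, 6), (0, 9), (1, 2), (1, 3), (1, 12), (1, 13), (6, 2), (6, 3), (6, 12), (6, 13), (7, 6), (7, 9), (8, 6), (8, 9), (9, 2), (9, 3), (9, 12), (9, 13), (14, 2), (14, 3), (14, 12), (14, 13), (15, 6), (15, 9), (16, 6), (16, 9), (17, 2), (17, 3), (17, 12), (17, 13), (22, 2), (22, 3), (22, 12), (22, 13), (23, 6), (23, 9), (24, 6), (24, 9), (25, 2), (25, 3), (25, 12), (25, 13), (30, 2), (30, 3), (30, 12), (30, 13), (31, 6), (31, 9)]
Unfold 5 (reflect across v@16): 96 holes -> [(0, 6), (0, 9), (0, 22), (0, 25), (1, 2), (1, 3), (1, 12), (1, 13), (1, 18), (1, 19), (1, 28), (1, 29), (6, 2), (6, 3), (6, 12), (6, 13), (6, 18), (6, 19), (6, 28), (6, 29), (7, 6), (7, 9), (7, 22), (7, 25), (8, 6), (8, 9), (8, 22), (8, 25), (9, 2), (9, 3), (9, 12), (9, 13), (9, 18), (9, 19), (9, 28), (9, 29), (14, 2), (14, 3), (14, 12), (14, 13), (14, 18), (14, 19), (14, 28), (14, 29), (15, 6), (15, 9), (15, 22), (15, 25), (16, 6), (16, 9), (16, 22), (16, 25), (17, 2), (17, 3), (17, 12), (17, 13), (17, 18), (17, 19), (17, 28), (17, 29), (22, 2), (22, 3), (22, 12), (22, 13), (22, 18), (22, 19), (22, 28), (22, 29), (23, 6), (23, 9), (23, 22), (23, 25), (24, 6), (24, 9), (24, 22), (24, 25), (25, 2), (25, 3), (25, 12), (25, 13), (25, 18), (25, 19), (25, 28), (25, 29), (30, 2), (30, 3), (30, 12), (30, 13), (30, 18), (30, 19), (30, 28), (30, 29), (31, 6), (31, 9), (31, 22), (31, 25)]
Holes: [(0, 6), (0, 9), (0, 22), (0, 25), (1, 2), (1, 3), (1, 12), (1, 13), (1, 18), (1, 19), (1, 28), (1, 29), (6, 2), (6, 3), (6, 12), (6, 13), (6, 18), (6, 19), (6, 28), (6, 29), (7, 6), (7, 9), (7, 22), (7, 25), (8, 6), (8, 9), (8, 22), (8, 25), (9, 2), (9, 3), (9, 12), (9, 13), (9, 18), (9, 19), (9, 28), (9, 29), (14, 2), (14, 3), (14, 12), (14, 13), (14, 18), (14, 19), (14, 28), (14, 29), (15, 6), (15, 9), (15, 22), (15, 25), (16, 6), (16, 9), (16, 22), (16, 25), (17, 2), (17, 3), (17, 12), (17, 13), (17, 18), (17, 19), (17, 28), (17, 29), (22, 2), (22, 3), (22, 12), (22, 13), (22, 18), (22, 19), (22, 28), (22, 29), (23, 6), (23, 9), (23, 22), (23, 25), (24, 6), (24, 9), (24, 22), (24, 25), (25, 2), (25, 3), (25, 12), (25, 13), (25, 18), (25, 19), (25, 28), (25, 29), (30, 2), (30, 3), (30, 12), (30, 13), (30, 18), (30, 19), (30, 28), (30, 29), (31, 6), (31, 9), (31, 22), (31, 25)]

Answer: yes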